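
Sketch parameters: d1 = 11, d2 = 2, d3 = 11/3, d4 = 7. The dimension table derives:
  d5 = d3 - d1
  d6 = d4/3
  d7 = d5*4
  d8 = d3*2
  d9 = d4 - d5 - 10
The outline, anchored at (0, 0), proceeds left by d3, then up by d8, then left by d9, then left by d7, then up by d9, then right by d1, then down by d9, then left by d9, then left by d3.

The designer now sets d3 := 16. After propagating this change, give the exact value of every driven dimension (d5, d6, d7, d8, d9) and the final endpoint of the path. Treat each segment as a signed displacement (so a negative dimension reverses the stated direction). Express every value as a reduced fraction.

d5 = 5
d6 = 7/3
d7 = 20
d8 = 32
d9 = -8
endpoint = (-25, 32)

Apply edit: d3 := 16
  d5 = d3 - d1 = 5
  d6 = d4/3 = 7/3
  d7 = d5*4 = 20
  d8 = d3*2 = 32
  d9 = d4 - d5 - 10 = -8
Walk from origin (0, 0):
  seg 1: left by d3 = 16 → (-16, 0)
  seg 2: up by d8 = 32 → (-16, 32)
  seg 3: left by d9 = -8 → (-8, 32)
  seg 4: left by d7 = 20 → (-28, 32)
  seg 5: up by d9 = -8 → (-28, 24)
  seg 6: right by d1 = 11 → (-17, 24)
  seg 7: down by d9 = -8 → (-17, 32)
  seg 8: left by d9 = -8 → (-9, 32)
  seg 9: left by d3 = 16 → (-25, 32)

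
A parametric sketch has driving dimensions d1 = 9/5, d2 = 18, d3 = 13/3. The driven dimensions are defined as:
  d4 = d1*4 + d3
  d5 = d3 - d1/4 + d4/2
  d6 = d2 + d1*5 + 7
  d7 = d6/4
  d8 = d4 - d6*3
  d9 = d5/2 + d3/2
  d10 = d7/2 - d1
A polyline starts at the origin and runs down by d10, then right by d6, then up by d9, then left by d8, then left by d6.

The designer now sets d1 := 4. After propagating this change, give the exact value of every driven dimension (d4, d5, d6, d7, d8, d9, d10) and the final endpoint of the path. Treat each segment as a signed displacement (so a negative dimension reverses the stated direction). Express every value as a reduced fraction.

Apply edit: d1 := 4
  d4 = d1*4 + d3 = 61/3
  d5 = d3 - d1/4 + d4/2 = 27/2
  d6 = d2 + d1*5 + 7 = 45
  d7 = d6/4 = 45/4
  d8 = d4 - d6*3 = -344/3
  d9 = d5/2 + d3/2 = 107/12
  d10 = d7/2 - d1 = 13/8
Walk from origin (0, 0):
  seg 1: down by d10 = 13/8 → (0, -13/8)
  seg 2: right by d6 = 45 → (45, -13/8)
  seg 3: up by d9 = 107/12 → (45, 175/24)
  seg 4: left by d8 = -344/3 → (479/3, 175/24)
  seg 5: left by d6 = 45 → (344/3, 175/24)

d4 = 61/3
d5 = 27/2
d6 = 45
d7 = 45/4
d8 = -344/3
d9 = 107/12
d10 = 13/8
endpoint = (344/3, 175/24)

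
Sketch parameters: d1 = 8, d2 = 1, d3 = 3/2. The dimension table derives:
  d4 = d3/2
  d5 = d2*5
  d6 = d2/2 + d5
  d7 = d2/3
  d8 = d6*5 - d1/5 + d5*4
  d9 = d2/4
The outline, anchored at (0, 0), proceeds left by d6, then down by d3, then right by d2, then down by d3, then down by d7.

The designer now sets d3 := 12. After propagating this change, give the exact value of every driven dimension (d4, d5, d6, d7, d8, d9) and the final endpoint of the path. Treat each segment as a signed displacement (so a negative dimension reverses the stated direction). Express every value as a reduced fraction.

d4 = 6
d5 = 5
d6 = 11/2
d7 = 1/3
d8 = 459/10
d9 = 1/4
endpoint = (-9/2, -73/3)

Apply edit: d3 := 12
  d4 = d3/2 = 6
  d5 = d2*5 = 5
  d6 = d2/2 + d5 = 11/2
  d7 = d2/3 = 1/3
  d8 = d6*5 - d1/5 + d5*4 = 459/10
  d9 = d2/4 = 1/4
Walk from origin (0, 0):
  seg 1: left by d6 = 11/2 → (-11/2, 0)
  seg 2: down by d3 = 12 → (-11/2, -12)
  seg 3: right by d2 = 1 → (-9/2, -12)
  seg 4: down by d3 = 12 → (-9/2, -24)
  seg 5: down by d7 = 1/3 → (-9/2, -73/3)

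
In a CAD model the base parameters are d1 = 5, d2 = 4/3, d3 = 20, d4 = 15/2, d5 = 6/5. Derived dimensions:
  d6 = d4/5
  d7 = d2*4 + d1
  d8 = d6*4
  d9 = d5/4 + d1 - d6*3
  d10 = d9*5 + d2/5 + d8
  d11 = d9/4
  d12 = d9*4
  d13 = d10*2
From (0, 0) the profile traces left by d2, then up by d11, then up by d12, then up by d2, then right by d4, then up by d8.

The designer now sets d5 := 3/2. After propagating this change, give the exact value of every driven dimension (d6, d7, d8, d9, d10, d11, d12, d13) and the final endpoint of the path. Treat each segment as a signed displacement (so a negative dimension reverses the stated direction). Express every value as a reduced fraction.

Apply edit: d5 := 3/2
  d6 = d4/5 = 3/2
  d7 = d2*4 + d1 = 31/3
  d8 = d6*4 = 6
  d9 = d5/4 + d1 - d6*3 = 7/8
  d10 = d9*5 + d2/5 + d8 = 1277/120
  d11 = d9/4 = 7/32
  d12 = d9*4 = 7/2
  d13 = d10*2 = 1277/60
Walk from origin (0, 0):
  seg 1: left by d2 = 4/3 → (-4/3, 0)
  seg 2: up by d11 = 7/32 → (-4/3, 7/32)
  seg 3: up by d12 = 7/2 → (-4/3, 119/32)
  seg 4: up by d2 = 4/3 → (-4/3, 485/96)
  seg 5: right by d4 = 15/2 → (37/6, 485/96)
  seg 6: up by d8 = 6 → (37/6, 1061/96)

d6 = 3/2
d7 = 31/3
d8 = 6
d9 = 7/8
d10 = 1277/120
d11 = 7/32
d12 = 7/2
d13 = 1277/60
endpoint = (37/6, 1061/96)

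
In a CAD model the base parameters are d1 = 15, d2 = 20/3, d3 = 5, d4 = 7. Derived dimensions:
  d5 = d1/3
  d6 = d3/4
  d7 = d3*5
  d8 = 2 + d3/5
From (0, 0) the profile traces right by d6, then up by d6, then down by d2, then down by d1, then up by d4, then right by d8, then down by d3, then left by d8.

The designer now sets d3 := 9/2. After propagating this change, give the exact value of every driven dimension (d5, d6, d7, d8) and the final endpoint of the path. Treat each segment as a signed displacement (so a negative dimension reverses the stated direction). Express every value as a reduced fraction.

d5 = 5
d6 = 9/8
d7 = 45/2
d8 = 29/10
endpoint = (9/8, -433/24)

Apply edit: d3 := 9/2
  d5 = d1/3 = 5
  d6 = d3/4 = 9/8
  d7 = d3*5 = 45/2
  d8 = 2 + d3/5 = 29/10
Walk from origin (0, 0):
  seg 1: right by d6 = 9/8 → (9/8, 0)
  seg 2: up by d6 = 9/8 → (9/8, 9/8)
  seg 3: down by d2 = 20/3 → (9/8, -133/24)
  seg 4: down by d1 = 15 → (9/8, -493/24)
  seg 5: up by d4 = 7 → (9/8, -325/24)
  seg 6: right by d8 = 29/10 → (161/40, -325/24)
  seg 7: down by d3 = 9/2 → (161/40, -433/24)
  seg 8: left by d8 = 29/10 → (9/8, -433/24)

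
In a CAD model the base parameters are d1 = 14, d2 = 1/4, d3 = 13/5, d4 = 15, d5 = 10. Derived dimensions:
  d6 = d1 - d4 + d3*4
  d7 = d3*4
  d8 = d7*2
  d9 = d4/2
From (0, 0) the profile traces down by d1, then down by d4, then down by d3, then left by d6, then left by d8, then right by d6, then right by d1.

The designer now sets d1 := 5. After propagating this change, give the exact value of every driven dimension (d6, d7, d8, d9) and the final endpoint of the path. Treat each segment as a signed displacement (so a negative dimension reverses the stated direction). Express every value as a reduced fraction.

Apply edit: d1 := 5
  d6 = d1 - d4 + d3*4 = 2/5
  d7 = d3*4 = 52/5
  d8 = d7*2 = 104/5
  d9 = d4/2 = 15/2
Walk from origin (0, 0):
  seg 1: down by d1 = 5 → (0, -5)
  seg 2: down by d4 = 15 → (0, -20)
  seg 3: down by d3 = 13/5 → (0, -113/5)
  seg 4: left by d6 = 2/5 → (-2/5, -113/5)
  seg 5: left by d8 = 104/5 → (-106/5, -113/5)
  seg 6: right by d6 = 2/5 → (-104/5, -113/5)
  seg 7: right by d1 = 5 → (-79/5, -113/5)

d6 = 2/5
d7 = 52/5
d8 = 104/5
d9 = 15/2
endpoint = (-79/5, -113/5)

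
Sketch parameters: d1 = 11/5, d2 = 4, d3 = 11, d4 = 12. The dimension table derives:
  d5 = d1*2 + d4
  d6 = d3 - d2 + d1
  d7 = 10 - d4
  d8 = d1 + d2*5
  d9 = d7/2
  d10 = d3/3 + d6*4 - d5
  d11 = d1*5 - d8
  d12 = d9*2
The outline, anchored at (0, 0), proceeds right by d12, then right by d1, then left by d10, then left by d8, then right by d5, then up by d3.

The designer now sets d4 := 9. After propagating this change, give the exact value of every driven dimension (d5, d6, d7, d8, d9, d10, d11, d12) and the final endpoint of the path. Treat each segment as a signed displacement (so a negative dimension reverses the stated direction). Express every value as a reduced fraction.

Apply edit: d4 := 9
  d5 = d1*2 + d4 = 67/5
  d6 = d3 - d2 + d1 = 46/5
  d7 = 10 - d4 = 1
  d8 = d1 + d2*5 = 111/5
  d9 = d7/2 = 1/2
  d10 = d3/3 + d6*4 - d5 = 406/15
  d11 = d1*5 - d8 = -56/5
  d12 = d9*2 = 1
Walk from origin (0, 0):
  seg 1: right by d12 = 1 → (1, 0)
  seg 2: right by d1 = 11/5 → (16/5, 0)
  seg 3: left by d10 = 406/15 → (-358/15, 0)
  seg 4: left by d8 = 111/5 → (-691/15, 0)
  seg 5: right by d5 = 67/5 → (-98/3, 0)
  seg 6: up by d3 = 11 → (-98/3, 11)

d5 = 67/5
d6 = 46/5
d7 = 1
d8 = 111/5
d9 = 1/2
d10 = 406/15
d11 = -56/5
d12 = 1
endpoint = (-98/3, 11)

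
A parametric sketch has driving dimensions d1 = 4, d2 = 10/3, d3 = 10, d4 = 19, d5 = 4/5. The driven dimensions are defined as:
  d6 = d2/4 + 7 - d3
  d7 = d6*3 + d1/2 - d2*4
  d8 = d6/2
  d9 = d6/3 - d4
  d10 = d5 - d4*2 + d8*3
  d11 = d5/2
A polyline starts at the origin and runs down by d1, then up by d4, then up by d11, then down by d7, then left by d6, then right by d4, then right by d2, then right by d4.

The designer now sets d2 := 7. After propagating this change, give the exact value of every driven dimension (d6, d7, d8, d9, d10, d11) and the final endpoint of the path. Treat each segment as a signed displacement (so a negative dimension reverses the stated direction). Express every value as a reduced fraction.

Apply edit: d2 := 7
  d6 = d2/4 + 7 - d3 = -5/4
  d7 = d6*3 + d1/2 - d2*4 = -119/4
  d8 = d6/2 = -5/8
  d9 = d6/3 - d4 = -233/12
  d10 = d5 - d4*2 + d8*3 = -1563/40
  d11 = d5/2 = 2/5
Walk from origin (0, 0):
  seg 1: down by d1 = 4 → (0, -4)
  seg 2: up by d4 = 19 → (0, 15)
  seg 3: up by d11 = 2/5 → (0, 77/5)
  seg 4: down by d7 = -119/4 → (0, 903/20)
  seg 5: left by d6 = -5/4 → (5/4, 903/20)
  seg 6: right by d4 = 19 → (81/4, 903/20)
  seg 7: right by d2 = 7 → (109/4, 903/20)
  seg 8: right by d4 = 19 → (185/4, 903/20)

d6 = -5/4
d7 = -119/4
d8 = -5/8
d9 = -233/12
d10 = -1563/40
d11 = 2/5
endpoint = (185/4, 903/20)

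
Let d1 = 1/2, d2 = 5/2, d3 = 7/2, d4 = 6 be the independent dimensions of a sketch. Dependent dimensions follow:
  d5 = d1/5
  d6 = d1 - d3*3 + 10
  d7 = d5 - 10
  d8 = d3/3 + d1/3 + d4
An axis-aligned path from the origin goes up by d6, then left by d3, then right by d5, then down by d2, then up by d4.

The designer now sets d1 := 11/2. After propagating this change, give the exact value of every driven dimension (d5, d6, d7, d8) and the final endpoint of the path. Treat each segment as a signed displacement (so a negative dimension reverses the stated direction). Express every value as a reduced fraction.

d5 = 11/10
d6 = 5
d7 = -89/10
d8 = 9
endpoint = (-12/5, 17/2)

Apply edit: d1 := 11/2
  d5 = d1/5 = 11/10
  d6 = d1 - d3*3 + 10 = 5
  d7 = d5 - 10 = -89/10
  d8 = d3/3 + d1/3 + d4 = 9
Walk from origin (0, 0):
  seg 1: up by d6 = 5 → (0, 5)
  seg 2: left by d3 = 7/2 → (-7/2, 5)
  seg 3: right by d5 = 11/10 → (-12/5, 5)
  seg 4: down by d2 = 5/2 → (-12/5, 5/2)
  seg 5: up by d4 = 6 → (-12/5, 17/2)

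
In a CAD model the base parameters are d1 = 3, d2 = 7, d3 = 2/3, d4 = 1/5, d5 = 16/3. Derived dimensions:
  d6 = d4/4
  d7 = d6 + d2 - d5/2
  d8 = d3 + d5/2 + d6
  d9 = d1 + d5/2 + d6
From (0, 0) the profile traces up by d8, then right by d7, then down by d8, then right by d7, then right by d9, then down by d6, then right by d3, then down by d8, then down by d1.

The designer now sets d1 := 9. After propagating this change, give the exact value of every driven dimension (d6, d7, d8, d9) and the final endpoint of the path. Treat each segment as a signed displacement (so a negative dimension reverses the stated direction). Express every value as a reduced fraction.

Apply edit: d1 := 9
  d6 = d4/4 = 1/20
  d7 = d6 + d2 - d5/2 = 263/60
  d8 = d3 + d5/2 + d6 = 203/60
  d9 = d1 + d5/2 + d6 = 703/60
Walk from origin (0, 0):
  seg 1: up by d8 = 203/60 → (0, 203/60)
  seg 2: right by d7 = 263/60 → (263/60, 203/60)
  seg 3: down by d8 = 203/60 → (263/60, 0)
  seg 4: right by d7 = 263/60 → (263/30, 0)
  seg 5: right by d9 = 703/60 → (1229/60, 0)
  seg 6: down by d6 = 1/20 → (1229/60, -1/20)
  seg 7: right by d3 = 2/3 → (423/20, -1/20)
  seg 8: down by d8 = 203/60 → (423/20, -103/30)
  seg 9: down by d1 = 9 → (423/20, -373/30)

d6 = 1/20
d7 = 263/60
d8 = 203/60
d9 = 703/60
endpoint = (423/20, -373/30)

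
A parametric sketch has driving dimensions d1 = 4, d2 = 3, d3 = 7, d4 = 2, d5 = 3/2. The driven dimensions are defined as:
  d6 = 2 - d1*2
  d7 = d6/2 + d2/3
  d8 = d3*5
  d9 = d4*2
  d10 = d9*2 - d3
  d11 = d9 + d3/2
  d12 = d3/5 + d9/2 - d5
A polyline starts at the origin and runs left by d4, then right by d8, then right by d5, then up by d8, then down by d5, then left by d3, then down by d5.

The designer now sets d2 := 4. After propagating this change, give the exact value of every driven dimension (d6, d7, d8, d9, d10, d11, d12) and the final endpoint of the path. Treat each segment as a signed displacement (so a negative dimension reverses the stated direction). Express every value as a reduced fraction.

Apply edit: d2 := 4
  d6 = 2 - d1*2 = -6
  d7 = d6/2 + d2/3 = -5/3
  d8 = d3*5 = 35
  d9 = d4*2 = 4
  d10 = d9*2 - d3 = 1
  d11 = d9 + d3/2 = 15/2
  d12 = d3/5 + d9/2 - d5 = 19/10
Walk from origin (0, 0):
  seg 1: left by d4 = 2 → (-2, 0)
  seg 2: right by d8 = 35 → (33, 0)
  seg 3: right by d5 = 3/2 → (69/2, 0)
  seg 4: up by d8 = 35 → (69/2, 35)
  seg 5: down by d5 = 3/2 → (69/2, 67/2)
  seg 6: left by d3 = 7 → (55/2, 67/2)
  seg 7: down by d5 = 3/2 → (55/2, 32)

d6 = -6
d7 = -5/3
d8 = 35
d9 = 4
d10 = 1
d11 = 15/2
d12 = 19/10
endpoint = (55/2, 32)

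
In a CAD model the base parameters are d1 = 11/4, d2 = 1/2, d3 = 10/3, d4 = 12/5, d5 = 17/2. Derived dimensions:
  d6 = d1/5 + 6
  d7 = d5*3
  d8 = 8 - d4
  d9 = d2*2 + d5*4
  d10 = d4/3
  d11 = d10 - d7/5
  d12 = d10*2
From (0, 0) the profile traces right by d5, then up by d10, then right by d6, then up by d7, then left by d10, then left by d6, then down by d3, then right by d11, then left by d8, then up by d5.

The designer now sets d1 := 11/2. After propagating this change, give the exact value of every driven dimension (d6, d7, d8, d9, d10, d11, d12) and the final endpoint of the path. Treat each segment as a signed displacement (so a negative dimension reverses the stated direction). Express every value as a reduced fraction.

Apply edit: d1 := 11/2
  d6 = d1/5 + 6 = 71/10
  d7 = d5*3 = 51/2
  d8 = 8 - d4 = 28/5
  d9 = d2*2 + d5*4 = 35
  d10 = d4/3 = 4/5
  d11 = d10 - d7/5 = -43/10
  d12 = d10*2 = 8/5
Walk from origin (0, 0):
  seg 1: right by d5 = 17/2 → (17/2, 0)
  seg 2: up by d10 = 4/5 → (17/2, 4/5)
  seg 3: right by d6 = 71/10 → (78/5, 4/5)
  seg 4: up by d7 = 51/2 → (78/5, 263/10)
  seg 5: left by d10 = 4/5 → (74/5, 263/10)
  seg 6: left by d6 = 71/10 → (77/10, 263/10)
  seg 7: down by d3 = 10/3 → (77/10, 689/30)
  seg 8: right by d11 = -43/10 → (17/5, 689/30)
  seg 9: left by d8 = 28/5 → (-11/5, 689/30)
  seg 10: up by d5 = 17/2 → (-11/5, 472/15)

d6 = 71/10
d7 = 51/2
d8 = 28/5
d9 = 35
d10 = 4/5
d11 = -43/10
d12 = 8/5
endpoint = (-11/5, 472/15)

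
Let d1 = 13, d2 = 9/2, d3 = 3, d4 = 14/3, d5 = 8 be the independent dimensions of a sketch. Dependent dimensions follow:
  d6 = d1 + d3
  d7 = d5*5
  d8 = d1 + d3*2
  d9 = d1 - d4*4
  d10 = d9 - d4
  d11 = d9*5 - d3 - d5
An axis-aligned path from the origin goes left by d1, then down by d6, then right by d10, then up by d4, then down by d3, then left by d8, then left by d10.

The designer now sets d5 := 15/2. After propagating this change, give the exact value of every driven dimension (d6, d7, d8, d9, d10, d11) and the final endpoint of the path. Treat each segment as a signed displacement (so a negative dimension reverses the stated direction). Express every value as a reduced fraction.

Apply edit: d5 := 15/2
  d6 = d1 + d3 = 16
  d7 = d5*5 = 75/2
  d8 = d1 + d3*2 = 19
  d9 = d1 - d4*4 = -17/3
  d10 = d9 - d4 = -31/3
  d11 = d9*5 - d3 - d5 = -233/6
Walk from origin (0, 0):
  seg 1: left by d1 = 13 → (-13, 0)
  seg 2: down by d6 = 16 → (-13, -16)
  seg 3: right by d10 = -31/3 → (-70/3, -16)
  seg 4: up by d4 = 14/3 → (-70/3, -34/3)
  seg 5: down by d3 = 3 → (-70/3, -43/3)
  seg 6: left by d8 = 19 → (-127/3, -43/3)
  seg 7: left by d10 = -31/3 → (-32, -43/3)

d6 = 16
d7 = 75/2
d8 = 19
d9 = -17/3
d10 = -31/3
d11 = -233/6
endpoint = (-32, -43/3)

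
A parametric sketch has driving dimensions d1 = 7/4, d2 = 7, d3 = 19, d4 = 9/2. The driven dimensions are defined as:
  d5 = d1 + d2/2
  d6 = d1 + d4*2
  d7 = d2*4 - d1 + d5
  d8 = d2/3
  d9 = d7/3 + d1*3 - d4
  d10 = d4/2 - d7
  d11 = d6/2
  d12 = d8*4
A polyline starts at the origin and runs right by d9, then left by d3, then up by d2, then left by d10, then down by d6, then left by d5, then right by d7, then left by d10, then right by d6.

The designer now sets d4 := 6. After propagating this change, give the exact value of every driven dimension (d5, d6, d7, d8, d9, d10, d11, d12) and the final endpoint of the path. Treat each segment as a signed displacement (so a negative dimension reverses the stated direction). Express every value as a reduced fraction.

Apply edit: d4 := 6
  d5 = d1 + d2/2 = 21/4
  d6 = d1 + d4*2 = 55/4
  d7 = d2*4 - d1 + d5 = 63/2
  d8 = d2/3 = 7/3
  d9 = d7/3 + d1*3 - d4 = 39/4
  d10 = d4/2 - d7 = -57/2
  d11 = d6/2 = 55/8
  d12 = d8*4 = 28/3
Walk from origin (0, 0):
  seg 1: right by d9 = 39/4 → (39/4, 0)
  seg 2: left by d3 = 19 → (-37/4, 0)
  seg 3: up by d2 = 7 → (-37/4, 7)
  seg 4: left by d10 = -57/2 → (77/4, 7)
  seg 5: down by d6 = 55/4 → (77/4, -27/4)
  seg 6: left by d5 = 21/4 → (14, -27/4)
  seg 7: right by d7 = 63/2 → (91/2, -27/4)
  seg 8: left by d10 = -57/2 → (74, -27/4)
  seg 9: right by d6 = 55/4 → (351/4, -27/4)

d5 = 21/4
d6 = 55/4
d7 = 63/2
d8 = 7/3
d9 = 39/4
d10 = -57/2
d11 = 55/8
d12 = 28/3
endpoint = (351/4, -27/4)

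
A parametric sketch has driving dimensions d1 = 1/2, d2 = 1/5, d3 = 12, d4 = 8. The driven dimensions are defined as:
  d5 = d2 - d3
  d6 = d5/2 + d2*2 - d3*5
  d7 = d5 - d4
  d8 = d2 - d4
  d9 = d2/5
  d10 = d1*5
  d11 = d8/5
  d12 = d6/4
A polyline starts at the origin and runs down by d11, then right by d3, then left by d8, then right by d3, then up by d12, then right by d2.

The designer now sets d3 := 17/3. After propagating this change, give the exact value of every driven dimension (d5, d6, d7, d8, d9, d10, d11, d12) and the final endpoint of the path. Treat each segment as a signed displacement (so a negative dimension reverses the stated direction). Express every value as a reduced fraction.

Apply edit: d3 := 17/3
  d5 = d2 - d3 = -82/15
  d6 = d5/2 + d2*2 - d3*5 = -92/3
  d7 = d5 - d4 = -202/15
  d8 = d2 - d4 = -39/5
  d9 = d2/5 = 1/25
  d10 = d1*5 = 5/2
  d11 = d8/5 = -39/25
  d12 = d6/4 = -23/3
Walk from origin (0, 0):
  seg 1: down by d11 = -39/25 → (0, 39/25)
  seg 2: right by d3 = 17/3 → (17/3, 39/25)
  seg 3: left by d8 = -39/5 → (202/15, 39/25)
  seg 4: right by d3 = 17/3 → (287/15, 39/25)
  seg 5: up by d12 = -23/3 → (287/15, -458/75)
  seg 6: right by d2 = 1/5 → (58/3, -458/75)

d5 = -82/15
d6 = -92/3
d7 = -202/15
d8 = -39/5
d9 = 1/25
d10 = 5/2
d11 = -39/25
d12 = -23/3
endpoint = (58/3, -458/75)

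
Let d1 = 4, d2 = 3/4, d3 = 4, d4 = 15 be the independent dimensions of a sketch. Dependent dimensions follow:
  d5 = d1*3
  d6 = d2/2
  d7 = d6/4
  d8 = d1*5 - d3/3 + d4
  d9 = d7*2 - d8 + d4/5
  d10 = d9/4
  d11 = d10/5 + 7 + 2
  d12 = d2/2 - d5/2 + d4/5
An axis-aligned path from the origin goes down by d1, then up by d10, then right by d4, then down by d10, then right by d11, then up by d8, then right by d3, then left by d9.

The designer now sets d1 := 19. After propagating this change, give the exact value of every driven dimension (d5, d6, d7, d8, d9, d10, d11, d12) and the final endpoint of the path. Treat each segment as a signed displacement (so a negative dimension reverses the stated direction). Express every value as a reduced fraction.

Apply edit: d1 := 19
  d5 = d1*3 = 57
  d6 = d2/2 = 3/8
  d7 = d6/4 = 3/32
  d8 = d1*5 - d3/3 + d4 = 326/3
  d9 = d7*2 - d8 + d4/5 = -5063/48
  d10 = d9/4 = -5063/192
  d11 = d10/5 + 7 + 2 = 3577/960
  d12 = d2/2 - d5/2 + d4/5 = -201/8
Walk from origin (0, 0):
  seg 1: down by d1 = 19 → (0, -19)
  seg 2: up by d10 = -5063/192 → (0, -8711/192)
  seg 3: right by d4 = 15 → (15, -8711/192)
  seg 4: down by d10 = -5063/192 → (15, -19)
  seg 5: right by d11 = 3577/960 → (17977/960, -19)
  seg 6: up by d8 = 326/3 → (17977/960, 269/3)
  seg 7: right by d3 = 4 → (21817/960, 269/3)
  seg 8: left by d9 = -5063/48 → (123077/960, 269/3)

d5 = 57
d6 = 3/8
d7 = 3/32
d8 = 326/3
d9 = -5063/48
d10 = -5063/192
d11 = 3577/960
d12 = -201/8
endpoint = (123077/960, 269/3)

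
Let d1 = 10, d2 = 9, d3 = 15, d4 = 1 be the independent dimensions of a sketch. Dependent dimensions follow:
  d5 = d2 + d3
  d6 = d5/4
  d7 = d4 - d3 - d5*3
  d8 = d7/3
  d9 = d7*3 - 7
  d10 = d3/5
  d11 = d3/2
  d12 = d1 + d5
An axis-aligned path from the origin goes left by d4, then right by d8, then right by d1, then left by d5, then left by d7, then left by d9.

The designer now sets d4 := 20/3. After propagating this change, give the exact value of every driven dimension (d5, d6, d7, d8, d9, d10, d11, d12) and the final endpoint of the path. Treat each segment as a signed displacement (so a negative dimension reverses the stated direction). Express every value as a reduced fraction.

d5 = 24
d6 = 6
d7 = -241/3
d8 = -241/9
d9 = -248
d10 = 3
d11 = 15/2
d12 = 34
endpoint = (2528/9, 0)

Apply edit: d4 := 20/3
  d5 = d2 + d3 = 24
  d6 = d5/4 = 6
  d7 = d4 - d3 - d5*3 = -241/3
  d8 = d7/3 = -241/9
  d9 = d7*3 - 7 = -248
  d10 = d3/5 = 3
  d11 = d3/2 = 15/2
  d12 = d1 + d5 = 34
Walk from origin (0, 0):
  seg 1: left by d4 = 20/3 → (-20/3, 0)
  seg 2: right by d8 = -241/9 → (-301/9, 0)
  seg 3: right by d1 = 10 → (-211/9, 0)
  seg 4: left by d5 = 24 → (-427/9, 0)
  seg 5: left by d7 = -241/3 → (296/9, 0)
  seg 6: left by d9 = -248 → (2528/9, 0)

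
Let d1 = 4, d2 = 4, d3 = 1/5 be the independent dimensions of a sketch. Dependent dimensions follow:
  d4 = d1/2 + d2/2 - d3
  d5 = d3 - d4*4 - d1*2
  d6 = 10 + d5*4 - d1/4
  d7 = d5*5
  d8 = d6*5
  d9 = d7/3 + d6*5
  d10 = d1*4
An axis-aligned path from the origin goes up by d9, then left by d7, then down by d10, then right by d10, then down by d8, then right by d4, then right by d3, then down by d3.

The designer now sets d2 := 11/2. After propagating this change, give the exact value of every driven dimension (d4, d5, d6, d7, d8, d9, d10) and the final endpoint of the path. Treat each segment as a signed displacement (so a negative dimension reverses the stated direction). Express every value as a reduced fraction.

Apply edit: d2 := 11/2
  d4 = d1/2 + d2/2 - d3 = 91/20
  d5 = d3 - d4*4 - d1*2 = -26
  d6 = 10 + d5*4 - d1/4 = -95
  d7 = d5*5 = -130
  d8 = d6*5 = -475
  d9 = d7/3 + d6*5 = -1555/3
  d10 = d1*4 = 16
Walk from origin (0, 0):
  seg 1: up by d9 = -1555/3 → (0, -1555/3)
  seg 2: left by d7 = -130 → (130, -1555/3)
  seg 3: down by d10 = 16 → (130, -1603/3)
  seg 4: right by d10 = 16 → (146, -1603/3)
  seg 5: down by d8 = -475 → (146, -178/3)
  seg 6: right by d4 = 91/20 → (3011/20, -178/3)
  seg 7: right by d3 = 1/5 → (603/4, -178/3)
  seg 8: down by d3 = 1/5 → (603/4, -893/15)

d4 = 91/20
d5 = -26
d6 = -95
d7 = -130
d8 = -475
d9 = -1555/3
d10 = 16
endpoint = (603/4, -893/15)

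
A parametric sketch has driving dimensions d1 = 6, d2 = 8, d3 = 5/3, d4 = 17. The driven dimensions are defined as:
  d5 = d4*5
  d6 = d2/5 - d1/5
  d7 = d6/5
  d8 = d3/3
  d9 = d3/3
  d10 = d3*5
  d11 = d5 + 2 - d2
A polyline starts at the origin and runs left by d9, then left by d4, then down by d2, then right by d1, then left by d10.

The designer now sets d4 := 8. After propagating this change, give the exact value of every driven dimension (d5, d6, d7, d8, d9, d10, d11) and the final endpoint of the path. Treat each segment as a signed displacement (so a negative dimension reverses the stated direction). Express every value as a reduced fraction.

d5 = 40
d6 = 2/5
d7 = 2/25
d8 = 5/9
d9 = 5/9
d10 = 25/3
d11 = 34
endpoint = (-98/9, -8)

Apply edit: d4 := 8
  d5 = d4*5 = 40
  d6 = d2/5 - d1/5 = 2/5
  d7 = d6/5 = 2/25
  d8 = d3/3 = 5/9
  d9 = d3/3 = 5/9
  d10 = d3*5 = 25/3
  d11 = d5 + 2 - d2 = 34
Walk from origin (0, 0):
  seg 1: left by d9 = 5/9 → (-5/9, 0)
  seg 2: left by d4 = 8 → (-77/9, 0)
  seg 3: down by d2 = 8 → (-77/9, -8)
  seg 4: right by d1 = 6 → (-23/9, -8)
  seg 5: left by d10 = 25/3 → (-98/9, -8)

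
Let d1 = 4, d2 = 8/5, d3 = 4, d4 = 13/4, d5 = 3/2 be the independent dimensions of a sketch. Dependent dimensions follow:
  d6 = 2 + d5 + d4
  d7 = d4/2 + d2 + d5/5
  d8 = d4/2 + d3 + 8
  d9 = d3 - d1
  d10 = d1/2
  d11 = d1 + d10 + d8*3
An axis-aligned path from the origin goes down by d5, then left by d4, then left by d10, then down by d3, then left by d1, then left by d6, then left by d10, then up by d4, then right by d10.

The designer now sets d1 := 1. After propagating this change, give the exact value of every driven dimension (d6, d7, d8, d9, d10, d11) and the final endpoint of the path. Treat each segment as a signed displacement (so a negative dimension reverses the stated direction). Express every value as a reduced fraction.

d6 = 27/4
d7 = 141/40
d8 = 109/8
d9 = 3
d10 = 1/2
d11 = 339/8
endpoint = (-23/2, -9/4)

Apply edit: d1 := 1
  d6 = 2 + d5 + d4 = 27/4
  d7 = d4/2 + d2 + d5/5 = 141/40
  d8 = d4/2 + d3 + 8 = 109/8
  d9 = d3 - d1 = 3
  d10 = d1/2 = 1/2
  d11 = d1 + d10 + d8*3 = 339/8
Walk from origin (0, 0):
  seg 1: down by d5 = 3/2 → (0, -3/2)
  seg 2: left by d4 = 13/4 → (-13/4, -3/2)
  seg 3: left by d10 = 1/2 → (-15/4, -3/2)
  seg 4: down by d3 = 4 → (-15/4, -11/2)
  seg 5: left by d1 = 1 → (-19/4, -11/2)
  seg 6: left by d6 = 27/4 → (-23/2, -11/2)
  seg 7: left by d10 = 1/2 → (-12, -11/2)
  seg 8: up by d4 = 13/4 → (-12, -9/4)
  seg 9: right by d10 = 1/2 → (-23/2, -9/4)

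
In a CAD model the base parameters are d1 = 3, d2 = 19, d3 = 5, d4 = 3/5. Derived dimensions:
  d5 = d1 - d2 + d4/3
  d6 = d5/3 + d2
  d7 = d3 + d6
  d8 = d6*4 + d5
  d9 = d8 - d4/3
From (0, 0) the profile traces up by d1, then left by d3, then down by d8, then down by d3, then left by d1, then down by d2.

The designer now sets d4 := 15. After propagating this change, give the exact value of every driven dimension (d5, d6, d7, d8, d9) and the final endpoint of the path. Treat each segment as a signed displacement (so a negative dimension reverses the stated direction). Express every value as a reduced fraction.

Apply edit: d4 := 15
  d5 = d1 - d2 + d4/3 = -11
  d6 = d5/3 + d2 = 46/3
  d7 = d3 + d6 = 61/3
  d8 = d6*4 + d5 = 151/3
  d9 = d8 - d4/3 = 136/3
Walk from origin (0, 0):
  seg 1: up by d1 = 3 → (0, 3)
  seg 2: left by d3 = 5 → (-5, 3)
  seg 3: down by d8 = 151/3 → (-5, -142/3)
  seg 4: down by d3 = 5 → (-5, -157/3)
  seg 5: left by d1 = 3 → (-8, -157/3)
  seg 6: down by d2 = 19 → (-8, -214/3)

d5 = -11
d6 = 46/3
d7 = 61/3
d8 = 151/3
d9 = 136/3
endpoint = (-8, -214/3)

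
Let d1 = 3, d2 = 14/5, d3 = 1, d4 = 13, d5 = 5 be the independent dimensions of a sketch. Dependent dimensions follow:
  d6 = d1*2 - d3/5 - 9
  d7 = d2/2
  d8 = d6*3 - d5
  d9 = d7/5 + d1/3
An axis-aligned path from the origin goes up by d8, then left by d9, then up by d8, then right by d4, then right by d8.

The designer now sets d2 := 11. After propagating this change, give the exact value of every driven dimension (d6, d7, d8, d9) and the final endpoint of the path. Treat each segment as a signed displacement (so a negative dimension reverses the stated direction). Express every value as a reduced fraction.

d6 = -16/5
d7 = 11/2
d8 = -73/5
d9 = 21/10
endpoint = (-37/10, -146/5)

Apply edit: d2 := 11
  d6 = d1*2 - d3/5 - 9 = -16/5
  d7 = d2/2 = 11/2
  d8 = d6*3 - d5 = -73/5
  d9 = d7/5 + d1/3 = 21/10
Walk from origin (0, 0):
  seg 1: up by d8 = -73/5 → (0, -73/5)
  seg 2: left by d9 = 21/10 → (-21/10, -73/5)
  seg 3: up by d8 = -73/5 → (-21/10, -146/5)
  seg 4: right by d4 = 13 → (109/10, -146/5)
  seg 5: right by d8 = -73/5 → (-37/10, -146/5)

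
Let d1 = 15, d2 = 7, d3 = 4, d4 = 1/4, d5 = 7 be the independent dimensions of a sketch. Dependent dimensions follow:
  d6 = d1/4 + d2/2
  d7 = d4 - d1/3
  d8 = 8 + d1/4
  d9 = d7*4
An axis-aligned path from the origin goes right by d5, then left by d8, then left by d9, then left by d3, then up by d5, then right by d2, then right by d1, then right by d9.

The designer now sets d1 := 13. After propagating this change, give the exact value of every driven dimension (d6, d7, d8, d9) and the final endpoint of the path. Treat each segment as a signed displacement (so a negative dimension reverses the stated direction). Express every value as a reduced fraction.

Apply edit: d1 := 13
  d6 = d1/4 + d2/2 = 27/4
  d7 = d4 - d1/3 = -49/12
  d8 = 8 + d1/4 = 45/4
  d9 = d7*4 = -49/3
Walk from origin (0, 0):
  seg 1: right by d5 = 7 → (7, 0)
  seg 2: left by d8 = 45/4 → (-17/4, 0)
  seg 3: left by d9 = -49/3 → (145/12, 0)
  seg 4: left by d3 = 4 → (97/12, 0)
  seg 5: up by d5 = 7 → (97/12, 7)
  seg 6: right by d2 = 7 → (181/12, 7)
  seg 7: right by d1 = 13 → (337/12, 7)
  seg 8: right by d9 = -49/3 → (47/4, 7)

d6 = 27/4
d7 = -49/12
d8 = 45/4
d9 = -49/3
endpoint = (47/4, 7)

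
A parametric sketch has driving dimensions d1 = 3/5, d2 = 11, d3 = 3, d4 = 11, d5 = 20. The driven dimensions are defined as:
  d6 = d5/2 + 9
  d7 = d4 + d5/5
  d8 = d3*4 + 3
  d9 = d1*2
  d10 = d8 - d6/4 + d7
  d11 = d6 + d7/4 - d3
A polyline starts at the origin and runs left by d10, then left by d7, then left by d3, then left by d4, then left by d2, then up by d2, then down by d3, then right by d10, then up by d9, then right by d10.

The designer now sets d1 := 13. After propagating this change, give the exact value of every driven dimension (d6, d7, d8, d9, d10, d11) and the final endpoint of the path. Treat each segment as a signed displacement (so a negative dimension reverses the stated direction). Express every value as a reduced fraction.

d6 = 19
d7 = 15
d8 = 15
d9 = 26
d10 = 101/4
d11 = 79/4
endpoint = (-59/4, 34)

Apply edit: d1 := 13
  d6 = d5/2 + 9 = 19
  d7 = d4 + d5/5 = 15
  d8 = d3*4 + 3 = 15
  d9 = d1*2 = 26
  d10 = d8 - d6/4 + d7 = 101/4
  d11 = d6 + d7/4 - d3 = 79/4
Walk from origin (0, 0):
  seg 1: left by d10 = 101/4 → (-101/4, 0)
  seg 2: left by d7 = 15 → (-161/4, 0)
  seg 3: left by d3 = 3 → (-173/4, 0)
  seg 4: left by d4 = 11 → (-217/4, 0)
  seg 5: left by d2 = 11 → (-261/4, 0)
  seg 6: up by d2 = 11 → (-261/4, 11)
  seg 7: down by d3 = 3 → (-261/4, 8)
  seg 8: right by d10 = 101/4 → (-40, 8)
  seg 9: up by d9 = 26 → (-40, 34)
  seg 10: right by d10 = 101/4 → (-59/4, 34)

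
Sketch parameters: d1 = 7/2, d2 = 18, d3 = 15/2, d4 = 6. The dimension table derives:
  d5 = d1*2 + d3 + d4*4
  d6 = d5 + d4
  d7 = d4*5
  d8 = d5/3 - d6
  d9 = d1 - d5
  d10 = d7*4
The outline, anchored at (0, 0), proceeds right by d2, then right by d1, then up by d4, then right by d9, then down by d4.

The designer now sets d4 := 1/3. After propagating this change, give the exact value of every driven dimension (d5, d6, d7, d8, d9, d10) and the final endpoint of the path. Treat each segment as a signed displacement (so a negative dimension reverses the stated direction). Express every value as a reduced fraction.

Apply edit: d4 := 1/3
  d5 = d1*2 + d3 + d4*4 = 95/6
  d6 = d5 + d4 = 97/6
  d7 = d4*5 = 5/3
  d8 = d5/3 - d6 = -98/9
  d9 = d1 - d5 = -37/3
  d10 = d7*4 = 20/3
Walk from origin (0, 0):
  seg 1: right by d2 = 18 → (18, 0)
  seg 2: right by d1 = 7/2 → (43/2, 0)
  seg 3: up by d4 = 1/3 → (43/2, 1/3)
  seg 4: right by d9 = -37/3 → (55/6, 1/3)
  seg 5: down by d4 = 1/3 → (55/6, 0)

d5 = 95/6
d6 = 97/6
d7 = 5/3
d8 = -98/9
d9 = -37/3
d10 = 20/3
endpoint = (55/6, 0)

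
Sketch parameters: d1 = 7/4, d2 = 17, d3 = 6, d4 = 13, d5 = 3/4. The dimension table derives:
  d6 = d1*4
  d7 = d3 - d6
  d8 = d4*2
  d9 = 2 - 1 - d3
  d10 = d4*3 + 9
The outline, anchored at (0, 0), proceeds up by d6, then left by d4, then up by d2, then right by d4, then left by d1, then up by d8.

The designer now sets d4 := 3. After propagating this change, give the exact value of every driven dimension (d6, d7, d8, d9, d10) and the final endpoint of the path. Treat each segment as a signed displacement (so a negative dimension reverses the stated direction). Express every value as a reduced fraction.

d6 = 7
d7 = -1
d8 = 6
d9 = -5
d10 = 18
endpoint = (-7/4, 30)

Apply edit: d4 := 3
  d6 = d1*4 = 7
  d7 = d3 - d6 = -1
  d8 = d4*2 = 6
  d9 = 2 - 1 - d3 = -5
  d10 = d4*3 + 9 = 18
Walk from origin (0, 0):
  seg 1: up by d6 = 7 → (0, 7)
  seg 2: left by d4 = 3 → (-3, 7)
  seg 3: up by d2 = 17 → (-3, 24)
  seg 4: right by d4 = 3 → (0, 24)
  seg 5: left by d1 = 7/4 → (-7/4, 24)
  seg 6: up by d8 = 6 → (-7/4, 30)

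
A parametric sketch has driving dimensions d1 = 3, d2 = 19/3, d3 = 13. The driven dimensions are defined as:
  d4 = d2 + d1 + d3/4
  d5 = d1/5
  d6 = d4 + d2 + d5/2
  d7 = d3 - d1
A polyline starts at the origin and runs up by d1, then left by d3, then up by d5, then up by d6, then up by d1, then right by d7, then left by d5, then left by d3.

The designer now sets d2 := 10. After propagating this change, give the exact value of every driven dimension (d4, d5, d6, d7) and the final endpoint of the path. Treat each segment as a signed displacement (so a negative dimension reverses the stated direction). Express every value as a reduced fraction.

Apply edit: d2 := 10
  d4 = d2 + d1 + d3/4 = 65/4
  d5 = d1/5 = 3/5
  d6 = d4 + d2 + d5/2 = 531/20
  d7 = d3 - d1 = 10
Walk from origin (0, 0):
  seg 1: up by d1 = 3 → (0, 3)
  seg 2: left by d3 = 13 → (-13, 3)
  seg 3: up by d5 = 3/5 → (-13, 18/5)
  seg 4: up by d6 = 531/20 → (-13, 603/20)
  seg 5: up by d1 = 3 → (-13, 663/20)
  seg 6: right by d7 = 10 → (-3, 663/20)
  seg 7: left by d5 = 3/5 → (-18/5, 663/20)
  seg 8: left by d3 = 13 → (-83/5, 663/20)

d4 = 65/4
d5 = 3/5
d6 = 531/20
d7 = 10
endpoint = (-83/5, 663/20)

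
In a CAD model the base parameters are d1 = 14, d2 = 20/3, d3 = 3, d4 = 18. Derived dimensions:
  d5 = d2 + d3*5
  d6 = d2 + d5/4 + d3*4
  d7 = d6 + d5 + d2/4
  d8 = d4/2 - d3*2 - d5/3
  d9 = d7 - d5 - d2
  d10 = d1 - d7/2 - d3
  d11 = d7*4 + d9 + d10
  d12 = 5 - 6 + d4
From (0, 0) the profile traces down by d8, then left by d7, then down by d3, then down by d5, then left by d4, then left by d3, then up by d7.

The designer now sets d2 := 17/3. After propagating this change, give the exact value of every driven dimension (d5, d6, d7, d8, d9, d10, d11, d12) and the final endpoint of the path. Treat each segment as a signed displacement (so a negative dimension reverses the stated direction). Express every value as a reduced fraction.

d5 = 62/3
d6 = 137/6
d7 = 539/12
d8 = -35/9
d9 = 223/12
d10 = -275/24
d11 = 4483/24
d12 = 17
endpoint = (-791/12, 905/36)

Apply edit: d2 := 17/3
  d5 = d2 + d3*5 = 62/3
  d6 = d2 + d5/4 + d3*4 = 137/6
  d7 = d6 + d5 + d2/4 = 539/12
  d8 = d4/2 - d3*2 - d5/3 = -35/9
  d9 = d7 - d5 - d2 = 223/12
  d10 = d1 - d7/2 - d3 = -275/24
  d11 = d7*4 + d9 + d10 = 4483/24
  d12 = 5 - 6 + d4 = 17
Walk from origin (0, 0):
  seg 1: down by d8 = -35/9 → (0, 35/9)
  seg 2: left by d7 = 539/12 → (-539/12, 35/9)
  seg 3: down by d3 = 3 → (-539/12, 8/9)
  seg 4: down by d5 = 62/3 → (-539/12, -178/9)
  seg 5: left by d4 = 18 → (-755/12, -178/9)
  seg 6: left by d3 = 3 → (-791/12, -178/9)
  seg 7: up by d7 = 539/12 → (-791/12, 905/36)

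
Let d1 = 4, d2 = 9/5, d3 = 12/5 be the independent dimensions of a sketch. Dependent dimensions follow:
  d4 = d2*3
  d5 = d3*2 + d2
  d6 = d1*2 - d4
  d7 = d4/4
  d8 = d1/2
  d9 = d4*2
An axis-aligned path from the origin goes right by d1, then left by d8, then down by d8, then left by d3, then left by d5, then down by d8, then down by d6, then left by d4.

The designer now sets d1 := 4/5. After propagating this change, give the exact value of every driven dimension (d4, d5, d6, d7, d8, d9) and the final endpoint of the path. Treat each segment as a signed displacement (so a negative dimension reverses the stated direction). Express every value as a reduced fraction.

Apply edit: d1 := 4/5
  d4 = d2*3 = 27/5
  d5 = d3*2 + d2 = 33/5
  d6 = d1*2 - d4 = -19/5
  d7 = d4/4 = 27/20
  d8 = d1/2 = 2/5
  d9 = d4*2 = 54/5
Walk from origin (0, 0):
  seg 1: right by d1 = 4/5 → (4/5, 0)
  seg 2: left by d8 = 2/5 → (2/5, 0)
  seg 3: down by d8 = 2/5 → (2/5, -2/5)
  seg 4: left by d3 = 12/5 → (-2, -2/5)
  seg 5: left by d5 = 33/5 → (-43/5, -2/5)
  seg 6: down by d8 = 2/5 → (-43/5, -4/5)
  seg 7: down by d6 = -19/5 → (-43/5, 3)
  seg 8: left by d4 = 27/5 → (-14, 3)

d4 = 27/5
d5 = 33/5
d6 = -19/5
d7 = 27/20
d8 = 2/5
d9 = 54/5
endpoint = (-14, 3)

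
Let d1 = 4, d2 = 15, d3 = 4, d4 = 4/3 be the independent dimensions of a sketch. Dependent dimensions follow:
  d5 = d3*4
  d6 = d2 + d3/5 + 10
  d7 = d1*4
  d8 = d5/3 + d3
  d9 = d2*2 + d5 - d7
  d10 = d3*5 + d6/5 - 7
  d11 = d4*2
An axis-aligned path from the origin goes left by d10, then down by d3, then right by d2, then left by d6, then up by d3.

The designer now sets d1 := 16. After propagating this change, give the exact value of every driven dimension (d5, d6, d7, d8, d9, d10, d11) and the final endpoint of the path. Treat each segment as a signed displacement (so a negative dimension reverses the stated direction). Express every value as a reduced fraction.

Apply edit: d1 := 16
  d5 = d3*4 = 16
  d6 = d2 + d3/5 + 10 = 129/5
  d7 = d1*4 = 64
  d8 = d5/3 + d3 = 28/3
  d9 = d2*2 + d5 - d7 = -18
  d10 = d3*5 + d6/5 - 7 = 454/25
  d11 = d4*2 = 8/3
Walk from origin (0, 0):
  seg 1: left by d10 = 454/25 → (-454/25, 0)
  seg 2: down by d3 = 4 → (-454/25, -4)
  seg 3: right by d2 = 15 → (-79/25, -4)
  seg 4: left by d6 = 129/5 → (-724/25, -4)
  seg 5: up by d3 = 4 → (-724/25, 0)

d5 = 16
d6 = 129/5
d7 = 64
d8 = 28/3
d9 = -18
d10 = 454/25
d11 = 8/3
endpoint = (-724/25, 0)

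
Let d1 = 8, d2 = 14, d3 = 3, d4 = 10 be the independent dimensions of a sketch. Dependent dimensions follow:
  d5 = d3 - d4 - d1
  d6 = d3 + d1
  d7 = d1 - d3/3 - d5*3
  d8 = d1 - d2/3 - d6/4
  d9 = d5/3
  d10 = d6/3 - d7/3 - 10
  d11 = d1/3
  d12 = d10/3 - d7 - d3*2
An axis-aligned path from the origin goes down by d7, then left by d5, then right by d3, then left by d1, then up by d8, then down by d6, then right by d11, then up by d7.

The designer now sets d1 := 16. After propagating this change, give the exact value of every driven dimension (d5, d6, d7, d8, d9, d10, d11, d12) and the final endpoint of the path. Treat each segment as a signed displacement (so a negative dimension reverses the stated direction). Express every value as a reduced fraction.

Apply edit: d1 := 16
  d5 = d3 - d4 - d1 = -23
  d6 = d3 + d1 = 19
  d7 = d1 - d3/3 - d5*3 = 84
  d8 = d1 - d2/3 - d6/4 = 79/12
  d9 = d5/3 = -23/3
  d10 = d6/3 - d7/3 - 10 = -95/3
  d11 = d1/3 = 16/3
  d12 = d10/3 - d7 - d3*2 = -905/9
Walk from origin (0, 0):
  seg 1: down by d7 = 84 → (0, -84)
  seg 2: left by d5 = -23 → (23, -84)
  seg 3: right by d3 = 3 → (26, -84)
  seg 4: left by d1 = 16 → (10, -84)
  seg 5: up by d8 = 79/12 → (10, -929/12)
  seg 6: down by d6 = 19 → (10, -1157/12)
  seg 7: right by d11 = 16/3 → (46/3, -1157/12)
  seg 8: up by d7 = 84 → (46/3, -149/12)

d5 = -23
d6 = 19
d7 = 84
d8 = 79/12
d9 = -23/3
d10 = -95/3
d11 = 16/3
d12 = -905/9
endpoint = (46/3, -149/12)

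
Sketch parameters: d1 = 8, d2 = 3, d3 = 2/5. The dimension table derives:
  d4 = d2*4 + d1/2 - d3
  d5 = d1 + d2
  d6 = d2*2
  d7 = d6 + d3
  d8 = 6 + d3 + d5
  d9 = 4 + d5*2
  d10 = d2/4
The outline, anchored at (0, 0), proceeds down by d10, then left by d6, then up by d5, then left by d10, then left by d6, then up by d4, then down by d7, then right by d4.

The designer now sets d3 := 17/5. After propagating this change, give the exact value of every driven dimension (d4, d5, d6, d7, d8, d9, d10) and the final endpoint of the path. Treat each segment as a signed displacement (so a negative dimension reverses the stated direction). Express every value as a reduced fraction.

Apply edit: d3 := 17/5
  d4 = d2*4 + d1/2 - d3 = 63/5
  d5 = d1 + d2 = 11
  d6 = d2*2 = 6
  d7 = d6 + d3 = 47/5
  d8 = 6 + d3 + d5 = 102/5
  d9 = 4 + d5*2 = 26
  d10 = d2/4 = 3/4
Walk from origin (0, 0):
  seg 1: down by d10 = 3/4 → (0, -3/4)
  seg 2: left by d6 = 6 → (-6, -3/4)
  seg 3: up by d5 = 11 → (-6, 41/4)
  seg 4: left by d10 = 3/4 → (-27/4, 41/4)
  seg 5: left by d6 = 6 → (-51/4, 41/4)
  seg 6: up by d4 = 63/5 → (-51/4, 457/20)
  seg 7: down by d7 = 47/5 → (-51/4, 269/20)
  seg 8: right by d4 = 63/5 → (-3/20, 269/20)

d4 = 63/5
d5 = 11
d6 = 6
d7 = 47/5
d8 = 102/5
d9 = 26
d10 = 3/4
endpoint = (-3/20, 269/20)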